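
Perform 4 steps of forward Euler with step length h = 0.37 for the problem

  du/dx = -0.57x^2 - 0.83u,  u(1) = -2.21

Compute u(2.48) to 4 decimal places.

-2.1510

Euler: u_{n+1} = u_n + h·f(x_n, u_n).
x=1.000000, u=-2.210000: f=1.264300 → u ← -2.210000 + 0.37·1.264300 = -1.742209
x=1.370000, u=-1.742209: f=0.376200 → u ← -1.742209 + 0.37·0.376200 = -1.603015
x=1.740000, u=-1.603015: f=-0.395230 → u ← -1.603015 + 0.37·(-0.395230) = -1.749250
x=2.110000, u=-1.749250: f=-1.085820 → u ← -1.749250 + 0.37·(-1.085820) = -2.151003
u(2.48) ≈ -2.1510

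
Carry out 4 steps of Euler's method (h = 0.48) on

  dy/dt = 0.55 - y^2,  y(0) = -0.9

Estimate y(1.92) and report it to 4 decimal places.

Euler: y_{n+1} = y_n + h·f(t_n, y_n).
t=0.000000, y=-0.900000: f=-0.260000 → y ← -0.900000 + 0.48·(-0.260000) = -1.024800
t=0.480000, y=-1.024800: f=-0.500215 → y ← -1.024800 + 0.48·(-0.500215) = -1.264903
t=0.960000, y=-1.264903: f=-1.049980 → y ← -1.264903 + 0.48·(-1.049980) = -1.768894
t=1.440000, y=-1.768894: f=-2.578985 → y ← -1.768894 + 0.48·(-2.578985) = -3.006806
y(1.92) ≈ -3.0068

-3.0068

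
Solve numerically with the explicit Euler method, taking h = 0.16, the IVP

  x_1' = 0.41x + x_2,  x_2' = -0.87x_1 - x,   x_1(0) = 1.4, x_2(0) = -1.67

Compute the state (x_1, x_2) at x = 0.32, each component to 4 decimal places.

Euler on (x_1,x_2): x_1_{n+1} = x_1_n + h·x_1', x_2_{n+1} = x_2_n + h·x_2'.
0.000000: (1.400000, -1.670000); f=(-1.670000, -1.218000) → (1.132800, -1.864880)
0.160000: (1.132800, -1.864880); f=(-1.799280, -1.145536) → (0.844915, -2.048166)
(x_1(0.32), x_2(0.32)) ≈ (0.8449, -2.0482)

0.8449, -2.0482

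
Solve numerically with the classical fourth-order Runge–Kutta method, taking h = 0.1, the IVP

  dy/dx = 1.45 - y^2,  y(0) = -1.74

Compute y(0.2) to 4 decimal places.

RK4: k1 = f(x_n, y_n); k2 = f(x_n + h/2, y_n + (h/2)·k1); k3 = f(x_n + h/2, y_n + (h/2)·k2); k4 = f(x_n + h, y_n + h·k3); y_{n+1} = y_n + (h/6)·(k1 + 2k2 + 2k3 + k4).
x=0.000000, y=-1.740000:
  k1 = f(0.000000, -1.740000) = -1.577600
  k2 = f(0.050000, -1.818880) = -1.858324
  k3 = f(0.050000, -1.832916) = -1.909582
  k4 = f(0.100000, -1.930958) = -2.278600
  y ← -1.740000 + (0.1/6)·(k1 + 2k2 + 2k3 + k4) = -1.929867
x=0.100000, y=-1.929867:
  k1 = f(0.100000, -1.929867) = -2.274386
  k2 = f(0.150000, -2.043586) = -2.726244
  k3 = f(0.150000, -2.066179) = -2.819096
  k4 = f(0.200000, -2.211776) = -3.441955
  y ← -1.929867 + (0.1/6)·(k1 + 2k2 + 2k3 + k4) = -2.209984
y(0.2) ≈ -2.2100

-2.2100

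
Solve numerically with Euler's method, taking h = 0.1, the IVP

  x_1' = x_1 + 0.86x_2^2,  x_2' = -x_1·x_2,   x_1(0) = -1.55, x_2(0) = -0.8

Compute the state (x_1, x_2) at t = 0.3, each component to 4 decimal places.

Euler on (x_1,x_2): x_1_{n+1} = x_1_n + h·x_1', x_2_{n+1} = x_2_n + h·x_2'.
0.000000: (-1.550000, -0.800000); f=(-0.999600, -1.240000) → (-1.649960, -0.924000)
0.100000: (-1.649960, -0.924000); f=(-0.915713, -1.524563) → (-1.741531, -1.076456)
0.200000: (-1.741531, -1.076456); f=(-0.744999, -1.874682) → (-1.816031, -1.263925)
(x_1(0.3), x_2(0.3)) ≈ (-1.8160, -1.2639)

-1.8160, -1.2639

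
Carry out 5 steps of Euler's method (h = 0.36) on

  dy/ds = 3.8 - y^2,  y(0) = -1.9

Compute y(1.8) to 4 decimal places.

Euler: y_{n+1} = y_n + h·f(s_n, y_n).
s=0.000000, y=-1.900000: f=0.190000 → y ← -1.900000 + 0.36·0.190000 = -1.831600
s=0.360000, y=-1.831600: f=0.445241 → y ← -1.831600 + 0.36·0.445241 = -1.671313
s=0.720000, y=-1.671313: f=1.006713 → y ← -1.671313 + 0.36·1.006713 = -1.308897
s=1.080000, y=-1.308897: f=2.086790 → y ← -1.308897 + 0.36·2.086790 = -0.557652
s=1.440000, y=-0.557652: f=3.489024 → y ← -0.557652 + 0.36·3.489024 = 0.698396
y(1.8) ≈ 0.6984

0.6984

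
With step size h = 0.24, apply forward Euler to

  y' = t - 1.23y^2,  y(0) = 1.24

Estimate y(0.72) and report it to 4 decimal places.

Euler: y_{n+1} = y_n + h·f(t_n, y_n).
t=0.000000, y=1.240000: f=-1.891248 → y ← 1.240000 + 0.24·(-1.891248) = 0.786100
t=0.240000, y=0.786100: f=-0.520083 → y ← 0.786100 + 0.24·(-0.520083) = 0.661280
t=0.480000, y=0.661280: f=-0.057869 → y ← 0.661280 + 0.24·(-0.057869) = 0.647392
y(0.72) ≈ 0.6474

0.6474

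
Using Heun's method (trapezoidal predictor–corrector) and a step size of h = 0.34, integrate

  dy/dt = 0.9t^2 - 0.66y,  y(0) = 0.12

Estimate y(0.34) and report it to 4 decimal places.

0.1138

Heun: k1 = f(t_n, y_n); k2 = f(t_n + h, y_n + h·k1); y_{n+1} = y_n + (h/2)·(k1 + k2).
t=0.000000, y=0.120000:
  k1 = f(0.000000, 0.120000) = -0.079200
  k2 = f(0.340000, 0.093072) = 0.042612
  y ← 0.120000 + (0.34/2)·(-0.079200 + 0.042612) = 0.113780
y(0.34) ≈ 0.1138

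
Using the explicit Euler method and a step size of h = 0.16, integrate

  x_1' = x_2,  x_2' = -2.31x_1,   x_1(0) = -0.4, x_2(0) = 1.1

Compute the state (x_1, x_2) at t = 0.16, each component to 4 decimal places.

-0.2240, 1.2478

Euler on (x_1,x_2): x_1_{n+1} = x_1_n + h·x_1', x_2_{n+1} = x_2_n + h·x_2'.
0.000000: (-0.400000, 1.100000); f=(1.100000, 0.924000) → (-0.224000, 1.247840)
(x_1(0.16), x_2(0.16)) ≈ (-0.2240, 1.2478)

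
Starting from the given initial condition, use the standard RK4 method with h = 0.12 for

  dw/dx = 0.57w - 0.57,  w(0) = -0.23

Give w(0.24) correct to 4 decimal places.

RK4: k1 = f(x_n, w_n); k2 = f(x_n + h/2, w_n + (h/2)·k1); k3 = f(x_n + h/2, w_n + (h/2)·k2); k4 = f(x_n + h, w_n + h·k3); w_{n+1} = w_n + (h/6)·(k1 + 2k2 + 2k3 + k4).
x=0.000000, w=-0.230000:
  k1 = f(0.000000, -0.230000) = -0.701100
  k2 = f(0.060000, -0.272066) = -0.725078
  k3 = f(0.060000, -0.273505) = -0.725898
  k4 = f(0.120000, -0.317108) = -0.750751
  w ← -0.230000 + (0.12/6)·(k1 + 2k2 + 2k3 + k4) = -0.317076
x=0.120000, w=-0.317076:
  k1 = f(0.120000, -0.317076) = -0.750733
  k2 = f(0.180000, -0.362120) = -0.776408
  k3 = f(0.180000, -0.363661) = -0.777287
  k4 = f(0.240000, -0.410350) = -0.803900
  w ← -0.317076 + (0.12/6)·(k1 + 2k2 + 2k3 + k4) = -0.410316
w(0.24) ≈ -0.4103

-0.4103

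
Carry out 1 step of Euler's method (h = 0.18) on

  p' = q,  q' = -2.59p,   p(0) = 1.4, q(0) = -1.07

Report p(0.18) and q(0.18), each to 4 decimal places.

1.2074, -1.7227

Euler on (p,q): p_{n+1} = p_n + h·p', q_{n+1} = q_n + h·q'.
0.000000: (1.400000, -1.070000); f=(-1.070000, -3.626000) → (1.207400, -1.722680)
(p(0.18), q(0.18)) ≈ (1.2074, -1.7227)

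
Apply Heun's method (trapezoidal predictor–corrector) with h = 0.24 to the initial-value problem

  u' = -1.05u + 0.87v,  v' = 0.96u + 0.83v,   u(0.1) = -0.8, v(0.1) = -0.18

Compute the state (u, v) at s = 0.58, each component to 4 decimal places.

Heun on (u,v): k1 = f(s_n, state_n); k2 = f(s_n + h, state_n + h·k1); state_{n+1} = state_n + (h/2)·(k1 + k2).
0.100000: (-0.800000, -0.180000)
  k1 = (0.683400, -0.917400)
  predictor → (-0.635984, -0.400176)
  k2 = (0.319630, -0.942691)
  → (-0.679636, -0.403211)
0.340000: (-0.679636, -0.403211)
  k1 = (0.362825, -0.987116)
  predictor → (-0.592558, -0.640119)
  k2 = (0.065283, -1.100155)
  → (-0.628263, -0.653683)
(u(0.58), v(0.58)) ≈ (-0.6283, -0.6537)

-0.6283, -0.6537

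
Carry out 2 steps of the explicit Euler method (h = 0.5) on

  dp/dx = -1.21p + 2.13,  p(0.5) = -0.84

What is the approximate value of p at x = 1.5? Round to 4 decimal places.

Euler: p_{n+1} = p_n + h·f(x_n, p_n).
x=0.500000, p=-0.840000: f=3.146400 → p ← -0.840000 + 0.5·3.146400 = 0.733200
x=1.000000, p=0.733200: f=1.242828 → p ← 0.733200 + 0.5·1.242828 = 1.354614
p(1.5) ≈ 1.3546

1.3546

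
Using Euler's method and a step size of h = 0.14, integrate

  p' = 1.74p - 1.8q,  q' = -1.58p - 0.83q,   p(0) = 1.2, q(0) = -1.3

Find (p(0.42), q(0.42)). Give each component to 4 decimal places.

Euler on (p,q): p_{n+1} = p_n + h·p', q_{n+1} = q_n + h·q'.
0.000000: (1.200000, -1.300000); f=(4.428000, -0.817000) → (1.819920, -1.414380)
0.140000: (1.819920, -1.414380); f=(5.712545, -1.701538) → (2.619676, -1.652595)
0.280000: (2.619676, -1.652595); f=(7.532908, -2.767434) → (3.674283, -2.040036)
(p(0.42), q(0.42)) ≈ (3.6743, -2.0400)

3.6743, -2.0400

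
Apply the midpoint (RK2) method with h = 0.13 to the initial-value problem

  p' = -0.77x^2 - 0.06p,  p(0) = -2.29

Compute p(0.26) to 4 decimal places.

-2.2588

Midpoint: k1 = f(x_n, p_n); k2 = f(x_n + h/2, p_n + (h/2)·k1); p_{n+1} = p_n + h·k2.
x=0.000000, p=-2.290000:
  k1 = f(0.000000, -2.290000) = 0.137400
  k2 = f(0.065000, -2.281069) = 0.133611
  p ← -2.290000 + 0.13·0.133611 = -2.272631
x=0.130000, p=-2.272631:
  k1 = f(0.130000, -2.272631) = 0.123345
  k2 = f(0.195000, -2.264613) = 0.106598
  p ← -2.272631 + 0.13·0.106598 = -2.258773
p(0.26) ≈ -2.2588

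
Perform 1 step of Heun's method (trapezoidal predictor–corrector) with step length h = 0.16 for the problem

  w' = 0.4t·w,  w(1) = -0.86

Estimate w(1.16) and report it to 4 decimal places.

-0.9215

Heun: k1 = f(t_n, w_n); k2 = f(t_n + h, w_n + h·k1); w_{n+1} = w_n + (h/2)·(k1 + k2).
t=1.000000, w=-0.860000:
  k1 = f(1.000000, -0.860000) = -0.344000
  k2 = f(1.160000, -0.915040) = -0.424579
  w ← -0.860000 + (0.16/2)·(-0.344000 + (-0.424579)) = -0.921486
w(1.16) ≈ -0.9215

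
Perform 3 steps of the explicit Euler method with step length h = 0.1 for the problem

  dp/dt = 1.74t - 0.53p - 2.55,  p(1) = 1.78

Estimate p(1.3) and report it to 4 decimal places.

Euler: p_{n+1} = p_n + h·f(t_n, p_n).
t=1.000000, p=1.780000: f=-1.753400 → p ← 1.780000 + 0.1·(-1.753400) = 1.604660
t=1.100000, p=1.604660: f=-1.486470 → p ← 1.604660 + 0.1·(-1.486470) = 1.456013
t=1.200000, p=1.456013: f=-1.233687 → p ← 1.456013 + 0.1·(-1.233687) = 1.332644
p(1.3) ≈ 1.3326

1.3326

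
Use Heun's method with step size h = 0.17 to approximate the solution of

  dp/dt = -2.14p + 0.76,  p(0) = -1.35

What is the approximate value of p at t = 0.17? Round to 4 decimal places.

Heun: k1 = f(t_n, p_n); k2 = f(t_n + h, p_n + h·k1); p_{n+1} = p_n + (h/2)·(k1 + k2).
t=0.000000, p=-1.350000:
  k1 = f(0.000000, -1.350000) = 3.649000
  k2 = f(0.170000, -0.729670) = 2.321494
  p ← -1.350000 + (0.17/2)·(3.649000 + 2.321494) = -0.842508
p(0.17) ≈ -0.8425

-0.8425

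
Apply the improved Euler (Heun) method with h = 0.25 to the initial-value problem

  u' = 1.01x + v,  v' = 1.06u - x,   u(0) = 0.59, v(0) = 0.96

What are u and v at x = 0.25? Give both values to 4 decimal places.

0.8811, 1.1169

Heun on (u,v): k1 = f(x_n, state_n); k2 = f(x_n + h, state_n + h·k1); state_{n+1} = state_n + (h/2)·(k1 + k2).
0.000000: (0.590000, 0.960000)
  k1 = (0.960000, 0.625400)
  predictor → (0.830000, 1.116350)
  k2 = (1.368850, 0.629800)
  → (0.881106, 1.116900)
(u(0.25), v(0.25)) ≈ (0.8811, 1.1169)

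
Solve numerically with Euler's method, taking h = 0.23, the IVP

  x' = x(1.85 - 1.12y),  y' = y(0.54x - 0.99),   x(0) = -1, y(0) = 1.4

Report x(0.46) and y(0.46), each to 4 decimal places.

-1.2691, 0.5807

Euler on (x,y): x_{n+1} = x_n + h·x', y_{n+1} = y_n + h·y'.
0.000000: (-1.000000, 1.400000); f=(-0.282000, -2.142000) → (-1.064860, 0.907340)
0.230000: (-1.064860, 0.907340); f=(-0.887858, -1.420009) → (-1.269067, 0.580738)
(x(0.46), y(0.46)) ≈ (-1.2691, 0.5807)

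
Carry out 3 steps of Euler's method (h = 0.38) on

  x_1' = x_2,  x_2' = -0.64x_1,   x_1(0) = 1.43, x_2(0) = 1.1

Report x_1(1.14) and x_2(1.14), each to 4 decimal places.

2.2489, -0.2162

Euler on (x_1,x_2): x_1_{n+1} = x_1_n + h·x_1', x_2_{n+1} = x_2_n + h·x_2'.
0.000000: (1.430000, 1.100000); f=(1.100000, -0.915200) → (1.848000, 0.752224)
0.380000: (1.848000, 0.752224); f=(0.752224, -1.182720) → (2.133845, 0.302790)
0.760000: (2.133845, 0.302790); f=(0.302790, -1.365661) → (2.248905, -0.216161)
(x_1(1.14), x_2(1.14)) ≈ (2.2489, -0.2162)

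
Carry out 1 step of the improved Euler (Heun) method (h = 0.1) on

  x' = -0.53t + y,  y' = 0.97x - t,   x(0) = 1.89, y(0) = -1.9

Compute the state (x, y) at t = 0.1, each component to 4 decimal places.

Heun on (x,y): k1 = f(t_n, state_n); k2 = f(t_n + h, state_n + h·k1); state_{n+1} = state_n + (h/2)·(k1 + k2).
0.000000: (1.890000, -1.900000)
  k1 = (-1.900000, 1.833300)
  predictor → (1.700000, -1.716670)
  k2 = (-1.769670, 1.549000)
  → (1.706516, -1.730885)
(x(0.1), y(0.1)) ≈ (1.7065, -1.7309)

1.7065, -1.7309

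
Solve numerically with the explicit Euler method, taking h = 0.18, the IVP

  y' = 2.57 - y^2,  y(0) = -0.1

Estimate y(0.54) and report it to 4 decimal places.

1.1474

Euler: y_{n+1} = y_n + h·f(x_n, y_n).
x=0.000000, y=-0.100000: f=2.560000 → y ← -0.100000 + 0.18·2.560000 = 0.360800
x=0.180000, y=0.360800: f=2.439823 → y ← 0.360800 + 0.18·2.439823 = 0.799968
x=0.360000, y=0.799968: f=1.930051 → y ← 0.799968 + 0.18·1.930051 = 1.147377
y(0.54) ≈ 1.1474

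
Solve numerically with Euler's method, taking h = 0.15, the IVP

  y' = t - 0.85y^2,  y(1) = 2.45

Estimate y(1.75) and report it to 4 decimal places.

Euler: y_{n+1} = y_n + h·f(t_n, y_n).
t=1.000000, y=2.450000: f=-4.102125 → y ← 2.450000 + 0.15·(-4.102125) = 1.834681
t=1.150000, y=1.834681: f=-1.711147 → y ← 1.834681 + 0.15·(-1.711147) = 1.578009
t=1.300000, y=1.578009: f=-0.816596 → y ← 1.578009 + 0.15·(-0.816596) = 1.455520
t=1.450000, y=1.455520: f=-0.350757 → y ← 1.455520 + 0.15·(-0.350757) = 1.402906
t=1.600000, y=1.402906: f=-0.072924 → y ← 1.402906 + 0.15·(-0.072924) = 1.391968
y(1.75) ≈ 1.3920

1.3920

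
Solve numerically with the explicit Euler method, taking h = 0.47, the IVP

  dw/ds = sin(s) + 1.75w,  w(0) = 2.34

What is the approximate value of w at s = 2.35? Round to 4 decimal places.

Euler: w_{n+1} = w_n + h·f(s_n, w_n).
s=0.000000, w=2.340000: f=4.095000 → w ← 2.340000 + 0.47·4.095000 = 4.264650
s=0.470000, w=4.264650: f=7.916024 → w ← 4.264650 + 0.47·7.916024 = 7.985181
s=0.940000, w=7.985181: f=14.781625 → w ← 7.985181 + 0.47·14.781625 = 14.932545
s=1.410000, w=14.932545: f=27.119054 → w ← 14.932545 + 0.47·27.119054 = 27.678500
s=1.880000, w=27.678500: f=49.389952 → w ← 27.678500 + 0.47·49.389952 = 50.891778
w(2.35) ≈ 50.8918

50.8918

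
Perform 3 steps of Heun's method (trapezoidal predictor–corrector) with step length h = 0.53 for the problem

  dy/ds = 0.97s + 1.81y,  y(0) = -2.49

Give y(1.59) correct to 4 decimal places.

-32.2194

Heun: k1 = f(s_n, y_n); k2 = f(s_n + h, y_n + h·k1); y_{n+1} = y_n + (h/2)·(k1 + k2).
s=0.000000, y=-2.490000:
  k1 = f(0.000000, -2.490000) = -4.506900
  k2 = f(0.530000, -4.878657) = -8.316269
  y ← -2.490000 + (0.53/2)·(-4.506900 + (-8.316269)) = -5.888140
s=0.530000, y=-5.888140:
  k1 = f(0.530000, -5.888140) = -10.143433
  k2 = f(1.060000, -11.264159) = -19.359928
  y ← -5.888140 + (0.53/2)·(-10.143433 + (-19.359928)) = -13.706531
s=1.060000, y=-13.706531:
  k1 = f(1.060000, -13.706531) = -23.780620
  k2 = f(1.590000, -26.310259) = -46.079270
  y ← -13.706531 + (0.53/2)·(-23.780620 + (-46.079270)) = -32.219402
y(1.59) ≈ -32.2194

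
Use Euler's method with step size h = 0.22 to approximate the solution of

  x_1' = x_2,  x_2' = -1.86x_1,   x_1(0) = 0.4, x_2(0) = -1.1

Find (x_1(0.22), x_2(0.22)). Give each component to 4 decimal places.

Euler on (x_1,x_2): x_1_{n+1} = x_1_n + h·x_1', x_2_{n+1} = x_2_n + h·x_2'.
0.000000: (0.400000, -1.100000); f=(-1.100000, -0.744000) → (0.158000, -1.263680)
(x_1(0.22), x_2(0.22)) ≈ (0.1580, -1.2637)

0.1580, -1.2637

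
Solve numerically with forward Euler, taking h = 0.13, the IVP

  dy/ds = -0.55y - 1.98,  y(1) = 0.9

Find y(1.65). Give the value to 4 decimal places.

Euler: y_{n+1} = y_n + h·f(s_n, y_n).
s=1.000000, y=0.900000: f=-2.475000 → y ← 0.900000 + 0.13·(-2.475000) = 0.578250
s=1.130000, y=0.578250: f=-2.298037 → y ← 0.578250 + 0.13·(-2.298037) = 0.279505
s=1.260000, y=0.279505: f=-2.133728 → y ← 0.279505 + 0.13·(-2.133728) = 0.002121
s=1.390000, y=0.002121: f=-1.981166 → y ← 0.002121 + 0.13·(-1.981166) = -0.255431
s=1.520000, y=-0.255431: f=-1.839513 → y ← -0.255431 + 0.13·(-1.839513) = -0.494568
y(1.65) ≈ -0.4946

-0.4946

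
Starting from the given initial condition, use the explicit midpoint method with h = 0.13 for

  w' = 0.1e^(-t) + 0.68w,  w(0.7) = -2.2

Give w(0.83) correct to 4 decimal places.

Midpoint: k1 = f(t_n, w_n); k2 = f(t_n + h/2, w_n + (h/2)·k1); w_{n+1} = w_n + h·k2.
t=0.700000, w=-2.200000:
  k1 = f(0.700000, -2.200000) = -1.446341
  k2 = f(0.765000, -2.294012) = -1.513395
  w ← -2.200000 + 0.13·(-1.513395) = -2.396741
w(0.83) ≈ -2.3967

-2.3967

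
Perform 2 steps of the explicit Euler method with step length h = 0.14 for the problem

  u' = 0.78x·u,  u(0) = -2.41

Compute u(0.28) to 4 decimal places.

Euler: u_{n+1} = u_n + h·f(x_n, u_n).
x=0.000000, u=-2.410000: f=0.000000 → u ← -2.410000 + 0.14·0.000000 = -2.410000
x=0.140000, u=-2.410000: f=-0.263172 → u ← -2.410000 + 0.14·(-0.263172) = -2.446844
u(0.28) ≈ -2.4468

-2.4468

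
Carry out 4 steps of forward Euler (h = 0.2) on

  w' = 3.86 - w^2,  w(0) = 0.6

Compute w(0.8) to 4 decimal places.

Euler: w_{n+1} = w_n + h·f(x_n, w_n).
x=0.000000, w=0.600000: f=3.500000 → w ← 0.600000 + 0.2·3.500000 = 1.300000
x=0.200000, w=1.300000: f=2.170000 → w ← 1.300000 + 0.2·2.170000 = 1.734000
x=0.400000, w=1.734000: f=0.853244 → w ← 1.734000 + 0.2·0.853244 = 1.904649
x=0.600000, w=1.904649: f=0.232313 → w ← 1.904649 + 0.2·0.232313 = 1.951111
w(0.8) ≈ 1.9511

1.9511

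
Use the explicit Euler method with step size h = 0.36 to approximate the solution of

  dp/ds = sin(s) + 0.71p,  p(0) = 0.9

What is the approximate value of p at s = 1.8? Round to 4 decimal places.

Euler: p_{n+1} = p_n + h·f(s_n, p_n).
s=0.000000, p=0.900000: f=0.639000 → p ← 0.900000 + 0.36·0.639000 = 1.130040
s=0.360000, p=1.130040: f=1.154603 → p ← 1.130040 + 0.36·1.154603 = 1.545697
s=0.720000, p=1.545697: f=1.756830 → p ← 1.545697 + 0.36·1.756830 = 2.178156
s=1.080000, p=2.178156: f=2.428448 → p ← 2.178156 + 0.36·2.428448 = 3.052397
s=1.440000, p=3.052397: f=3.158660 → p ← 3.052397 + 0.36·3.158660 = 4.189515
p(1.8) ≈ 4.1895

4.1895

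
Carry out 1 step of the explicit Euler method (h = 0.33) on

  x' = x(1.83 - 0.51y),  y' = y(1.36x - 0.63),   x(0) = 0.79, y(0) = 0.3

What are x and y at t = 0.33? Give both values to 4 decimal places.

1.2272, 0.3440

Euler on (x,y): x_{n+1} = x_n + h·x', y_{n+1} = y_n + h·y'.
0.000000: (0.790000, 0.300000); f=(1.324830, 0.133320) → (1.227194, 0.343996)
(x(0.33), y(0.33)) ≈ (1.2272, 0.3440)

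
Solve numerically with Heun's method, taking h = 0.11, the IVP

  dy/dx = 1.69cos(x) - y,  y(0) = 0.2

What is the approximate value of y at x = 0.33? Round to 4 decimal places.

Heun: k1 = f(x_n, y_n); k2 = f(x_n + h, y_n + h·k1); y_{n+1} = y_n + (h/2)·(k1 + k2).
x=0.000000, y=0.200000:
  k1 = f(0.000000, 0.200000) = 1.490000
  k2 = f(0.110000, 0.363900) = 1.315886
  y ← 0.200000 + (0.11/2)·(1.490000 + 1.315886) = 0.354324
x=0.110000, y=0.354324:
  k1 = f(0.110000, 0.354324) = 1.325462
  k2 = f(0.220000, 0.500125) = 1.149142
  y ← 0.354324 + (0.11/2)·(1.325462 + 1.149142) = 0.490427
x=0.220000, y=0.490427:
  k1 = f(0.220000, 0.490427) = 1.158840
  k2 = f(0.330000, 0.617899) = 0.980912
  y ← 0.490427 + (0.11/2)·(1.158840 + 0.980912) = 0.608113
y(0.33) ≈ 0.6081

0.6081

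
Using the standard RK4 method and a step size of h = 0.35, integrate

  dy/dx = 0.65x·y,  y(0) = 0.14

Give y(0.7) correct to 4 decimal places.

RK4: k1 = f(x_n, y_n); k2 = f(x_n + h/2, y_n + (h/2)·k1); k3 = f(x_n + h/2, y_n + (h/2)·k2); k4 = f(x_n + h, y_n + h·k3); y_{n+1} = y_n + (h/6)·(k1 + 2k2 + 2k3 + k4).
x=0.000000, y=0.140000:
  k1 = f(0.000000, 0.140000) = 0.000000
  k2 = f(0.175000, 0.140000) = 0.015925
  k3 = f(0.175000, 0.142787) = 0.016242
  k4 = f(0.350000, 0.145685) = 0.033143
  y ← 0.140000 + (0.35/6)·(k1 + 2k2 + 2k3 + k4) = 0.145686
x=0.350000, y=0.145686:
  k1 = f(0.350000, 0.145686) = 0.033144
  k2 = f(0.525000, 0.151486) = 0.051695
  k3 = f(0.525000, 0.154733) = 0.052803
  k4 = f(0.700000, 0.164167) = 0.074696
  y ← 0.145686 + (0.35/6)·(k1 + 2k2 + 2k3 + k4) = 0.164168
y(0.7) ≈ 0.1642

0.1642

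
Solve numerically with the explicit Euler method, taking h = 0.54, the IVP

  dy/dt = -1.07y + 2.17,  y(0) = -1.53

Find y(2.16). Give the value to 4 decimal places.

Euler: y_{n+1} = y_n + h·f(t_n, y_n).
t=0.000000, y=-1.530000: f=3.807100 → y ← -1.530000 + 0.54·3.807100 = 0.525834
t=0.540000, y=0.525834: f=1.607358 → y ← 0.525834 + 0.54·1.607358 = 1.393807
t=1.080000, y=1.393807: f=0.678626 → y ← 1.393807 + 0.54·0.678626 = 1.760265
t=1.620000, y=1.760265: f=0.286516 → y ← 1.760265 + 0.54·0.286516 = 1.914984
y(2.16) ≈ 1.9150

1.9150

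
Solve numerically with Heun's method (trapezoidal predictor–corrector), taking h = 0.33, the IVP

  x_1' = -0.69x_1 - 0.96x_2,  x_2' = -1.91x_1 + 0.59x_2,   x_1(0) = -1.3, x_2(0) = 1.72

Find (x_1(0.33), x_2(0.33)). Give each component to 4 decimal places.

-1.7034, 3.0651

Heun on (x_1,x_2): k1 = f(s_n, state_n); k2 = f(s_n + h, state_n + h·k1); state_{n+1} = state_n + (h/2)·(k1 + k2).
0.000000: (-1.300000, 1.720000)
  k1 = (-0.754200, 3.497800)
  predictor → (-1.548886, 2.874274)
  k2 = (-1.690572, 4.654194)
  → (-1.703387, 3.065079)
(x_1(0.33), x_2(0.33)) ≈ (-1.7034, 3.0651)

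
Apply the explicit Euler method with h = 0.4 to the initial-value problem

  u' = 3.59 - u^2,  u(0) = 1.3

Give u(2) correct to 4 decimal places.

Euler: u_{n+1} = u_n + h·f(s_n, u_n).
s=0.000000, u=1.300000: f=1.900000 → u ← 1.300000 + 0.4·1.900000 = 2.060000
s=0.400000, u=2.060000: f=-0.653600 → u ← 2.060000 + 0.4·(-0.653600) = 1.798560
s=0.800000, u=1.798560: f=0.355182 → u ← 1.798560 + 0.4·0.355182 = 1.940633
s=1.200000, u=1.940633: f=-0.176056 → u ← 1.940633 + 0.4·(-0.176056) = 1.870211
s=1.600000, u=1.870211: f=0.092312 → u ← 1.870211 + 0.4·0.092312 = 1.907136
u(2) ≈ 1.9071

1.9071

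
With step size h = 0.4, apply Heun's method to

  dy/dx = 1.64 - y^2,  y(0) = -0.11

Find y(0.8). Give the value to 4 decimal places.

0.8748

Heun: k1 = f(x_n, y_n); k2 = f(x_n + h, y_n + h·k1); y_{n+1} = y_n + (h/2)·(k1 + k2).
x=0.000000, y=-0.110000:
  k1 = f(0.000000, -0.110000) = 1.627900
  k2 = f(0.400000, 0.541160) = 1.347146
  y ← -0.110000 + (0.4/2)·(1.627900 + 1.347146) = 0.485009
x=0.400000, y=0.485009:
  k1 = f(0.400000, 0.485009) = 1.404766
  k2 = f(0.800000, 1.046916) = 0.543968
  y ← 0.485009 + (0.4/2)·(1.404766 + 0.543968) = 0.874756
y(0.8) ≈ 0.8748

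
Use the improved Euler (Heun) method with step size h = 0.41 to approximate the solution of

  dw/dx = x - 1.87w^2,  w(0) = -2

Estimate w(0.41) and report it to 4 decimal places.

Heun: k1 = f(x_n, w_n); k2 = f(x_n + h, w_n + h·k1); w_{n+1} = w_n + (h/2)·(k1 + k2).
x=0.000000, w=-2.000000:
  k1 = f(0.000000, -2.000000) = -7.480000
  k2 = f(0.410000, -5.066800) = -47.597504
  w ← -2.000000 + (0.41/2)·(-7.480000 + (-47.597504)) = -13.290888
w(0.41) ≈ -13.2909

-13.2909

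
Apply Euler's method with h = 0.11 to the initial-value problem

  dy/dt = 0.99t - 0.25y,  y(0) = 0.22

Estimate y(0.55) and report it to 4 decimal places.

Euler: y_{n+1} = y_n + h·f(t_n, y_n).
t=0.000000, y=0.220000: f=-0.055000 → y ← 0.220000 + 0.11·(-0.055000) = 0.213950
t=0.110000, y=0.213950: f=0.055412 → y ← 0.213950 + 0.11·0.055412 = 0.220045
t=0.220000, y=0.220045: f=0.162789 → y ← 0.220045 + 0.11·0.162789 = 0.237952
t=0.330000, y=0.237952: f=0.267212 → y ← 0.237952 + 0.11·0.267212 = 0.267345
t=0.440000, y=0.267345: f=0.368764 → y ← 0.267345 + 0.11·0.368764 = 0.307909
y(0.55) ≈ 0.3079

0.3079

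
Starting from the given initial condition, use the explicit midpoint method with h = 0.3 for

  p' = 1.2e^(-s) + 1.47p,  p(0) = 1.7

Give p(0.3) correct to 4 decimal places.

3.0042

Midpoint: k1 = f(s_n, p_n); k2 = f(s_n + h/2, p_n + (h/2)·k1); p_{n+1} = p_n + h·k2.
s=0.000000, p=1.700000:
  k1 = f(0.000000, 1.700000) = 3.699000
  k2 = f(0.150000, 2.254850) = 4.347479
  p ← 1.700000 + 0.3·4.347479 = 3.004244
p(0.3) ≈ 3.0042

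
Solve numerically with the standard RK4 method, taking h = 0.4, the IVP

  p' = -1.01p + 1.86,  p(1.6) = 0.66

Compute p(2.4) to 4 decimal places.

1.3148

RK4: k1 = f(x_n, p_n); k2 = f(x_n + h/2, p_n + (h/2)·k1); k3 = f(x_n + h/2, p_n + (h/2)·k2); k4 = f(x_n + h, p_n + h·k3); p_{n+1} = p_n + (h/6)·(k1 + 2k2 + 2k3 + k4).
x=1.600000, p=0.660000:
  k1 = f(1.600000, 0.660000) = 1.193400
  k2 = f(1.800000, 0.898680) = 0.952333
  k3 = f(1.800000, 0.850467) = 1.001029
  k4 = f(2.000000, 1.060411) = 0.788984
  p ← 0.660000 + (0.4/6)·(k1 + 2k2 + 2k3 + k4) = 1.052607
x=2.000000, p=1.052607:
  k1 = f(2.000000, 1.052607) = 0.796867
  k2 = f(2.200000, 1.211981) = 0.635900
  k3 = f(2.200000, 1.179787) = 0.668415
  k4 = f(2.400000, 1.319973) = 0.526827
  p ← 1.052607 + (0.4/6)·(k1 + 2k2 + 2k3 + k4) = 1.314762
p(2.4) ≈ 1.3148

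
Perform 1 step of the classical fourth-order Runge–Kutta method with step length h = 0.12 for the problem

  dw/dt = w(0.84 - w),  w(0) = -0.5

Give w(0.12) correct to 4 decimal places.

RK4: k1 = f(t_n, w_n); k2 = f(t_n + h/2, w_n + (h/2)·k1); k3 = f(t_n + h/2, w_n + (h/2)·k2); k4 = f(t_n + h, w_n + h·k3); w_{n+1} = w_n + (h/6)·(k1 + 2k2 + 2k3 + k4).
t=0.000000, w=-0.500000:
  k1 = f(0.000000, -0.500000) = -0.670000
  k2 = f(0.060000, -0.540200) = -0.745584
  k3 = f(0.060000, -0.544735) = -0.754314
  k4 = f(0.120000, -0.590518) = -0.844746
  w ← -0.500000 + (0.12/6)·(k1 + 2k2 + 2k3 + k4) = -0.590291
w(0.12) ≈ -0.5903

-0.5903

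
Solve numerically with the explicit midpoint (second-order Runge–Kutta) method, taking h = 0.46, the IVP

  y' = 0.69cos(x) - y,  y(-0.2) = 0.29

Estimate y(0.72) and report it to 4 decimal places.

Midpoint: k1 = f(x_n, y_n); k2 = f(x_n + h/2, y_n + (h/2)·k1); y_{n+1} = y_n + h·k2.
x=-0.200000, y=0.290000:
  k1 = f(-0.200000, 0.290000) = 0.386246
  k2 = f(0.030000, 0.378837) = 0.310853
  y ← 0.290000 + 0.46·0.310853 = 0.432992
x=0.260000, y=0.432992:
  k1 = f(0.260000, 0.432992) = 0.233817
  k2 = f(0.490000, 0.486770) = 0.122039
  y ← 0.432992 + 0.46·0.122039 = 0.489131
y(0.72) ≈ 0.4891

0.4891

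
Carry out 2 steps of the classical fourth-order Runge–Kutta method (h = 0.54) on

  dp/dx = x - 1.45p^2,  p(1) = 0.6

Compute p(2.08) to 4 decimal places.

1.0840

RK4: k1 = f(x_n, p_n); k2 = f(x_n + h/2, p_n + (h/2)·k1); k3 = f(x_n + h/2, p_n + (h/2)·k2); k4 = f(x_n + h, p_n + h·k3); p_{n+1} = p_n + (h/6)·(k1 + 2k2 + 2k3 + k4).
x=1.000000, p=0.600000:
  k1 = f(1.000000, 0.600000) = 0.478000
  k2 = f(1.270000, 0.729060) = 0.499284
  k3 = f(1.270000, 0.734807) = 0.487086
  k4 = f(1.540000, 0.863026) = 0.460019
  p ← 0.600000 + (0.54/6)·(k1 + 2k2 + 2k3 + k4) = 0.861968
x=1.540000, p=0.861968:
  k1 = f(1.540000, 0.861968) = 0.462666
  k2 = f(1.810000, 0.986888) = 0.397776
  k3 = f(1.810000, 0.969368) = 0.447473
  k4 = f(2.080000, 1.103604) = 0.313985
  p ← 0.861968 + (0.54/6)·(k1 + 2k2 + 2k3 + k4) = 1.084012
p(2.08) ≈ 1.0840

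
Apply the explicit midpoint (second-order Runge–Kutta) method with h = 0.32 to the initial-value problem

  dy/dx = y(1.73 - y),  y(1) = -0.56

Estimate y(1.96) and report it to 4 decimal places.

Midpoint: k1 = f(x_n, y_n); k2 = f(x_n + h/2, y_n + (h/2)·k1); y_{n+1} = y_n + h·k2.
x=1.000000, y=-0.560000:
  k1 = f(1.000000, -0.560000) = -1.282400
  k2 = f(1.160000, -0.765184) = -1.909275
  y ← -0.560000 + 0.32·(-1.909275) = -1.170968
x=1.320000, y=-1.170968:
  k1 = f(1.320000, -1.170968) = -3.396941
  k2 = f(1.480000, -1.714478) = -5.905484
  y ← -1.170968 + 0.32·(-5.905484) = -3.060723
x=1.640000, y=-3.060723:
  k1 = f(1.640000, -3.060723) = -14.663075
  k2 = f(1.800000, -5.406815) = -38.587436
  y ← -3.060723 + 0.32·(-38.587436) = -15.408703
y(1.96) ≈ -15.4087

-15.4087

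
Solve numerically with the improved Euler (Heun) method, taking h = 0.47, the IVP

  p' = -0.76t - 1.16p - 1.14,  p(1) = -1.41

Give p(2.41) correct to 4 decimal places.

Heun: k1 = f(t_n, p_n); k2 = f(t_n + h, p_n + h·k1); p_{n+1} = p_n + (h/2)·(k1 + k2).
t=1.000000, p=-1.410000:
  k1 = f(1.000000, -1.410000) = -0.264400
  k2 = f(1.470000, -1.534268) = -0.477449
  p ← -1.410000 + (0.47/2)·(-0.264400 + (-0.477449)) = -1.584335
t=1.470000, p=-1.584335:
  k1 = f(1.470000, -1.584335) = -0.419372
  k2 = f(1.940000, -1.781439) = -0.547930
  p ← -1.584335 + (0.47/2)·(-0.419372 + (-0.547930)) = -1.811651
t=1.940000, p=-1.811651:
  k1 = f(1.940000, -1.811651) = -0.512885
  k2 = f(2.410000, -2.052707) = -0.590460
  p ← -1.811651 + (0.47/2)·(-0.512885 + (-0.590460)) = -2.070937
p(2.41) ≈ -2.0709

-2.0709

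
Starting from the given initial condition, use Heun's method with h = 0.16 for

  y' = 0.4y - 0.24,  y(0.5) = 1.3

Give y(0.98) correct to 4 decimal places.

1.4481

Heun: k1 = f(x_n, y_n); k2 = f(x_n + h, y_n + h·k1); y_{n+1} = y_n + (h/2)·(k1 + k2).
x=0.500000, y=1.300000:
  k1 = f(0.500000, 1.300000) = 0.280000
  k2 = f(0.660000, 1.344800) = 0.297920
  y ← 1.300000 + (0.16/2)·(0.280000 + 0.297920) = 1.346234
x=0.660000, y=1.346234:
  k1 = f(0.660000, 1.346234) = 0.298493
  k2 = f(0.820000, 1.393993) = 0.317597
  y ← 1.346234 + (0.16/2)·(0.298493 + 0.317597) = 1.395521
x=0.820000, y=1.395521:
  k1 = f(0.820000, 1.395521) = 0.318208
  k2 = f(0.980000, 1.446434) = 0.338574
  y ← 1.395521 + (0.16/2)·(0.318208 + 0.338574) = 1.448063
y(0.98) ≈ 1.4481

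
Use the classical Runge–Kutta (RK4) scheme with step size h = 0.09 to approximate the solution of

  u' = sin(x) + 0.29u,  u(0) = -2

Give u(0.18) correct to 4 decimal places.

-2.0907

RK4: k1 = f(x_n, u_n); k2 = f(x_n + h/2, u_n + (h/2)·k1); k3 = f(x_n + h/2, u_n + (h/2)·k2); k4 = f(x_n + h, u_n + h·k3); u_{n+1} = u_n + (h/6)·(k1 + 2k2 + 2k3 + k4).
x=0.000000, u=-2.000000:
  k1 = f(0.000000, -2.000000) = -0.580000
  k2 = f(0.045000, -2.026100) = -0.542584
  k3 = f(0.045000, -2.024416) = -0.542096
  k4 = f(0.090000, -2.048789) = -0.504270
  u ← -2.000000 + (0.09/6)·(k1 + 2k2 + 2k3 + k4) = -2.048804
x=0.090000, u=-2.048804:
  k1 = f(0.090000, -2.048804) = -0.504275
  k2 = f(0.135000, -2.071497) = -0.466144
  k3 = f(0.135000, -2.069781) = -0.465646
  k4 = f(0.180000, -2.090713) = -0.427277
  u ← -2.048804 + (0.09/6)·(k1 + 2k2 + 2k3 + k4) = -2.090731
u(0.18) ≈ -2.0907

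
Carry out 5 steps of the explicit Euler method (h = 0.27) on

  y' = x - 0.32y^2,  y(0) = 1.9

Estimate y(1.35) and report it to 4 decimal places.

Euler: y_{n+1} = y_n + h·f(x_n, y_n).
x=0.000000, y=1.900000: f=-1.155200 → y ← 1.900000 + 0.27·(-1.155200) = 1.588096
x=0.270000, y=1.588096: f=-0.537056 → y ← 1.588096 + 0.27·(-0.537056) = 1.443091
x=0.540000, y=1.443091: f=-0.126404 → y ← 1.443091 + 0.27·(-0.126404) = 1.408962
x=0.810000, y=1.408962: f=0.174744 → y ← 1.408962 + 0.27·0.174744 = 1.456143
x=1.080000, y=1.456143: f=0.401487 → y ← 1.456143 + 0.27·0.401487 = 1.564545
y(1.35) ≈ 1.5645

1.5645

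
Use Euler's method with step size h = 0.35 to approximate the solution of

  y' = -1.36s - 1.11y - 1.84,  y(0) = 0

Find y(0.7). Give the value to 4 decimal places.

-1.2044

Euler: y_{n+1} = y_n + h·f(s_n, y_n).
s=0.000000, y=0.000000: f=-1.840000 → y ← 0.000000 + 0.35·(-1.840000) = -0.644000
s=0.350000, y=-0.644000: f=-1.601160 → y ← -0.644000 + 0.35·(-1.601160) = -1.204406
y(0.7) ≈ -1.2044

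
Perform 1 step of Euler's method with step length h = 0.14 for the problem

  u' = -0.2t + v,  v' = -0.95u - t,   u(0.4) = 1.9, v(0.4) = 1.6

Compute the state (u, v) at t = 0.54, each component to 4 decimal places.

Euler on (u,v): u_{n+1} = u_n + h·u', v_{n+1} = v_n + h·v'.
0.400000: (1.900000, 1.600000); f=(1.520000, -2.205000) → (2.112800, 1.291300)
(u(0.54), v(0.54)) ≈ (2.1128, 1.2913)

2.1128, 1.2913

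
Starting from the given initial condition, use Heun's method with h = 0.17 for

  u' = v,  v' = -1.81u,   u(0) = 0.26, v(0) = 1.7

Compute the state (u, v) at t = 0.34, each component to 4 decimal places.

0.7959, 1.3675

Heun on (u,v): k1 = f(t_n, state_n); k2 = f(t_n + h, state_n + h·k1); state_{n+1} = state_n + (h/2)·(k1 + k2).
0.000000: (0.260000, 1.700000)
  k1 = (1.700000, -0.470600)
  predictor → (0.549000, 1.619998)
  k2 = (1.619998, -0.993690)
  → (0.542200, 1.575535)
0.170000: (0.542200, 1.575535)
  k1 = (1.575535, -0.981382)
  predictor → (0.810041, 1.408700)
  k2 = (1.408700, -1.466174)
  → (0.795860, 1.367493)
(u(0.34), v(0.34)) ≈ (0.7959, 1.3675)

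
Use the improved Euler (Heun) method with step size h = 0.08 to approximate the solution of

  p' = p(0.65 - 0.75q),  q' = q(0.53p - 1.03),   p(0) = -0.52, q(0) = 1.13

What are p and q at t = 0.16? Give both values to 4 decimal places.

-0.5106, 0.9178

Heun on (p,q): k1 = f(t_n, state_n); k2 = f(t_n + h, state_n + h·k1); state_{n+1} = state_n + (h/2)·(k1 + k2).
0.000000: (-0.520000, 1.130000)
  k1 = (0.102700, -1.475328)
  predictor → (-0.511784, 1.011974)
  k2 = (0.055774, -1.316826)
  → (-0.513661, 1.018314)
0.080000: (-0.513661, 1.018314)
  k1 = (0.058421, -1.326089)
  predictor → (-0.508987, 0.912227)
  k2 = (0.017392, -1.185679)
  → (-0.510628, 0.917843)
(p(0.16), q(0.16)) ≈ (-0.5106, 0.9178)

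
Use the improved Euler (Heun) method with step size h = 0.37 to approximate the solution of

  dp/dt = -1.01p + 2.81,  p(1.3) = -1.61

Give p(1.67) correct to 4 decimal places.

Heun: k1 = f(t_n, p_n); k2 = f(t_n + h, p_n + h·k1); p_{n+1} = p_n + (h/2)·(k1 + k2).
t=1.300000, p=-1.610000:
  k1 = f(1.300000, -1.610000) = 4.436100
  k2 = f(1.670000, 0.031357) = 2.778329
  p ← -1.610000 + (0.37/2)·(4.436100 + 2.778329) = -0.275331
p(1.67) ≈ -0.2753

-0.2753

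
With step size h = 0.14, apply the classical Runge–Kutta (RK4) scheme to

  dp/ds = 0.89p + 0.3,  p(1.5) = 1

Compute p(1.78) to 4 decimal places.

1.3784

RK4: k1 = f(s_n, p_n); k2 = f(s_n + h/2, p_n + (h/2)·k1); k3 = f(s_n + h/2, p_n + (h/2)·k2); k4 = f(s_n + h, p_n + h·k3); p_{n+1} = p_n + (h/6)·(k1 + 2k2 + 2k3 + k4).
s=1.500000, p=1.000000:
  k1 = f(1.500000, 1.000000) = 1.190000
  k2 = f(1.570000, 1.083300) = 1.264137
  k3 = f(1.570000, 1.088490) = 1.268756
  k4 = f(1.640000, 1.177626) = 1.348087
  p ← 1.000000 + (0.14/6)·(k1 + 2k2 + 2k3 + k4) = 1.177424
s=1.640000, p=1.177424:
  k1 = f(1.640000, 1.177424) = 1.347907
  k2 = f(1.710000, 1.271777) = 1.431882
  k3 = f(1.710000, 1.277655) = 1.437113
  k4 = f(1.780000, 1.378620) = 1.526971
  p ← 1.177424 + (0.14/6)·(k1 + 2k2 + 2k3 + k4) = 1.378391
p(1.78) ≈ 1.3784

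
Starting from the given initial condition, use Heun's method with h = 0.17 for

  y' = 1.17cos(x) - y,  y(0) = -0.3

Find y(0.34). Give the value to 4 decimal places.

Heun: k1 = f(x_n, y_n); k2 = f(x_n + h, y_n + h·k1); y_{n+1} = y_n + (h/2)·(k1 + k2).
x=0.000000, y=-0.300000:
  k1 = f(0.000000, -0.300000) = 1.470000
  k2 = f(0.170000, -0.050100) = 1.203234
  y ← -0.300000 + (0.17/2)·(1.470000 + 1.203234) = -0.072775
x=0.170000, y=-0.072775:
  k1 = f(0.170000, -0.072775) = 1.225909
  k2 = f(0.340000, 0.135629) = 0.967393
  y ← -0.072775 + (0.17/2)·(1.225909 + 0.967393) = 0.113656
y(0.34) ≈ 0.1137

0.1137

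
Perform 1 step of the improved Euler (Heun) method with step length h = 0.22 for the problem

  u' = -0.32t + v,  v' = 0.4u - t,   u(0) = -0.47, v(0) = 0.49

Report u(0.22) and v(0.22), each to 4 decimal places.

-0.3745, 0.4292

Heun on (u,v): k1 = f(t_n, state_n); k2 = f(t_n + h, state_n + h·k1); state_{n+1} = state_n + (h/2)·(k1 + k2).
0.000000: (-0.470000, 0.490000)
  k1 = (0.490000, -0.188000)
  predictor → (-0.362200, 0.448640)
  k2 = (0.378240, -0.364880)
  → (-0.374494, 0.429183)
(u(0.22), v(0.22)) ≈ (-0.3745, 0.4292)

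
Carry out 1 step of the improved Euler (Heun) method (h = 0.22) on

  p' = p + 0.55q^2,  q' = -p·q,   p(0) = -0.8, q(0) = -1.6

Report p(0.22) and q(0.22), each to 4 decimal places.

-0.5922, -1.8787

Heun on (p,q): k1 = f(t_n, state_n); k2 = f(t_n + h, state_n + h·k1); state_{n+1} = state_n + (h/2)·(k1 + k2).
0.000000: (-0.800000, -1.600000)
  k1 = (0.608000, -1.280000)
  predictor → (-0.666240, -1.881600)
  k2 = (1.280990, -1.253597)
  → (-0.592211, -1.878696)
(p(0.22), q(0.22)) ≈ (-0.5922, -1.8787)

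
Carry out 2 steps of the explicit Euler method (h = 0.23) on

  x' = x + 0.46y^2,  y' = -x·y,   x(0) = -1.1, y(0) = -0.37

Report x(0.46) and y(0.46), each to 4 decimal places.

-1.6236, -0.6063

Euler on (x,y): x_{n+1} = x_n + h·x', y_{n+1} = y_n + h·y'.
0.000000: (-1.100000, -0.370000); f=(-1.037026, -0.407000) → (-1.338516, -0.463610)
0.230000: (-1.338516, -0.463610); f=(-1.239646, -0.620549) → (-1.623635, -0.606336)
(x(0.46), y(0.46)) ≈ (-1.6236, -0.6063)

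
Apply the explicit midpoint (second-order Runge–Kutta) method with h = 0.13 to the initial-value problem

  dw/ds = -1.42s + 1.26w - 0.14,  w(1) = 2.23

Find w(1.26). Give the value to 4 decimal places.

2.5606

Midpoint: k1 = f(s_n, w_n); k2 = f(s_n + h/2, w_n + (h/2)·k1); w_{n+1} = w_n + h·k2.
s=1.000000, w=2.230000:
  k1 = f(1.000000, 2.230000) = 1.249800
  k2 = f(1.065000, 2.311237) = 1.259859
  w ← 2.230000 + 0.13·1.259859 = 2.393782
s=1.130000, w=2.393782:
  k1 = f(1.130000, 2.393782) = 1.271565
  k2 = f(1.195000, 2.476433) = 1.283406
  w ← 2.393782 + 0.13·1.283406 = 2.560624
w(1.26) ≈ 2.5606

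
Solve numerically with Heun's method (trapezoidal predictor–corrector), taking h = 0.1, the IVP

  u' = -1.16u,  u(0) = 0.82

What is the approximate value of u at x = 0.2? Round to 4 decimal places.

0.6506

Heun: k1 = f(x_n, u_n); k2 = f(x_n + h, u_n + h·k1); u_{n+1} = u_n + (h/2)·(k1 + k2).
x=0.000000, u=0.820000:
  k1 = f(0.000000, 0.820000) = -0.951200
  k2 = f(0.100000, 0.724880) = -0.840861
  u ← 0.820000 + (0.1/2)·(-0.951200 + (-0.840861)) = 0.730397
x=0.100000, u=0.730397:
  k1 = f(0.100000, 0.730397) = -0.847260
  k2 = f(0.200000, 0.645671) = -0.748978
  u ← 0.730397 + (0.1/2)·(-0.847260 + (-0.748978)) = 0.650585
u(0.2) ≈ 0.6506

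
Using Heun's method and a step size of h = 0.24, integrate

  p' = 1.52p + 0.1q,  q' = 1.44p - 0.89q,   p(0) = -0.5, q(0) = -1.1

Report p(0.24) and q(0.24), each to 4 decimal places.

-0.7461, -1.0806

Heun on (p,q): k1 = f(s_n, state_n); k2 = f(s_n + h, state_n + h·k1); state_{n+1} = state_n + (h/2)·(k1 + k2).
0.000000: (-0.500000, -1.100000)
  k1 = (-0.870000, 0.259000)
  predictor → (-0.708800, -1.037840)
  k2 = (-1.181160, -0.096994)
  → (-0.746139, -1.080559)
(p(0.24), q(0.24)) ≈ (-0.7461, -1.0806)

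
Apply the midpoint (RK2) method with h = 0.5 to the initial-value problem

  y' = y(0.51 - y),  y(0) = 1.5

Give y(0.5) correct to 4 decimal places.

Midpoint: k1 = f(x_n, y_n); k2 = f(x_n + h/2, y_n + (h/2)·k1); y_{n+1} = y_n + h·k2.
x=0.000000, y=1.500000:
  k1 = f(0.000000, 1.500000) = -1.485000
  k2 = f(0.250000, 1.128750) = -0.698414
  y ← 1.500000 + 0.5·(-0.698414) = 1.150793
y(0.5) ≈ 1.1508

1.1508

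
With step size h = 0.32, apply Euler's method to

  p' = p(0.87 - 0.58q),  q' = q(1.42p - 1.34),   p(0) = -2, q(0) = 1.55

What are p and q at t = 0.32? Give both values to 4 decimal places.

Euler on (p,q): p_{n+1} = p_n + h·p', q_{n+1} = q_n + h·q'.
0.000000: (-2.000000, 1.550000); f=(0.058000, -6.479000) → (-1.981440, -0.523280)
(p(0.32), q(0.32)) ≈ (-1.9814, -0.5233)

-1.9814, -0.5233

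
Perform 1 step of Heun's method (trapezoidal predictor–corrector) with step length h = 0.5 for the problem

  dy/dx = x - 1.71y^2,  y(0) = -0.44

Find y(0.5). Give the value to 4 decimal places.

Heun: k1 = f(x_n, y_n); k2 = f(x_n + h, y_n + h·k1); y_{n+1} = y_n + (h/2)·(k1 + k2).
x=0.000000, y=-0.440000:
  k1 = f(0.000000, -0.440000) = -0.331056
  k2 = f(0.500000, -0.605528) = -0.126996
  y ← -0.440000 + (0.5/2)·(-0.331056 + (-0.126996)) = -0.554513
y(0.5) ≈ -0.5545

-0.5545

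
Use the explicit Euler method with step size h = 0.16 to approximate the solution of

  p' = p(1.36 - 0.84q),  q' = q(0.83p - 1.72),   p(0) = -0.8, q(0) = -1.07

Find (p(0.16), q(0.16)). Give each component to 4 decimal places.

-1.0891, -0.6619

Euler on (p,q): p_{n+1} = p_n + h·p', q_{n+1} = q_n + h·q'.
0.000000: (-0.800000, -1.070000); f=(-1.807040, 2.550880) → (-1.089126, -0.661859)
(p(0.16), q(0.16)) ≈ (-1.0891, -0.6619)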